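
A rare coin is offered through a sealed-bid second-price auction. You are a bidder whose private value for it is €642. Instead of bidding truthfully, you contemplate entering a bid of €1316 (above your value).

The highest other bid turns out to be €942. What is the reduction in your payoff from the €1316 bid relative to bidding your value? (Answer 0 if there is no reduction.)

€300

Bidding your value €642: you lose (since €642 < €942). Payoff €0.
Bidding €1316: you win and pay €942. Payoff €642 − €942 = −€300.
The competing bid €942 lies between your value and your inflated bid, so overbidding wins an item priced above your value.
Loss from deviating = €0 − (−€300) = €300.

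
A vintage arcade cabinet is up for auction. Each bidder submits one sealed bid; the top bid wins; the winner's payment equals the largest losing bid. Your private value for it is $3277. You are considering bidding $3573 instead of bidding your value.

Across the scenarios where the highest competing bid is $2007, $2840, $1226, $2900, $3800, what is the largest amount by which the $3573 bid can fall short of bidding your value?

$2007: same outcome either way → loss $0.
$2840: same outcome either way → loss $0.
$1226: same outcome either way → loss $0.
$2900: same outcome either way → loss $0.
$3800: same outcome either way → loss $0.
Maximum loss: $0.

$0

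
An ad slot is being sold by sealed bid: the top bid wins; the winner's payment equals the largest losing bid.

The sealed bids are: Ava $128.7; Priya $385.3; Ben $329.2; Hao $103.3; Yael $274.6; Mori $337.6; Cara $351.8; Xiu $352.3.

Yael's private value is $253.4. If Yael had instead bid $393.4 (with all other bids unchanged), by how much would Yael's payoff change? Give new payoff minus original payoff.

The highest bid among the other bidders is $385.3; Yael's bid doesn't change that.
Original bid $274.6: Yael is not highest (top rival bid is $385.3); payoff $0.
Alternative bid $393.4: Yael is highest, pays the top rival bid $385.3; payoff $253.4 − $385.3 = −$131.9.
Change in payoff = −$131.9 − ($0) = −$131.9.

−$131.9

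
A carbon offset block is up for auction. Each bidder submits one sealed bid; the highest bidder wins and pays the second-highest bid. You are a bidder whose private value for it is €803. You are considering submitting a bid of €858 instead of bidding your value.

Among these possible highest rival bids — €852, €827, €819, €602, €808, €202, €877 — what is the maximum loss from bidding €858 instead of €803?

€49

€852: truthful gives €0, deviation gives −€49 → loss €49.
€827: truthful gives €0, deviation gives −€24 → loss €24.
€819: truthful gives €0, deviation gives −€16 → loss €16.
€602: same outcome either way → loss €0.
€808: truthful gives €0, deviation gives −€5 → loss €5.
€202: same outcome either way → loss €0.
€877: same outcome either way → loss €0.
Maximum loss: €49.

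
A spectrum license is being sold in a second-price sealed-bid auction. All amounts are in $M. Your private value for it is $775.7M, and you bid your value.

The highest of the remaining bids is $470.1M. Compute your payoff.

$305.6M

Your bid $775.7M exceeds the highest competing bid $470.1M, so you win.
In a second-price auction the winner pays the second-highest bid, $470.1M.
Payoff = value − price = $775.7M − $470.1M = $305.6M.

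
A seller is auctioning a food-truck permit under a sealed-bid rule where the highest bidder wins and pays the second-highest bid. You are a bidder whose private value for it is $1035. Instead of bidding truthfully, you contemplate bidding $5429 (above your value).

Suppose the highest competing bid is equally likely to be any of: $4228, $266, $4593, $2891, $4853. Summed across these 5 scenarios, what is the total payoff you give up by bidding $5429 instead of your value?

$12425

The deviation costs you only when the competing bid falls strictly between $1035 and $5429; elsewhere both bids give the same outcome.
$4228: truthful payoff $0, deviation payoff −$3193 → loss $3193.
$266: outcomes coincide → loss $0.
$4593: truthful payoff $0, deviation payoff −$3558 → loss $3558.
$2891: truthful payoff $0, deviation payoff −$1856 → loss $1856.
$4853: truthful payoff $0, deviation payoff −$3818 → loss $3818.
Total loss = $3193 + $3558 + $1856 + $3818 = $12425.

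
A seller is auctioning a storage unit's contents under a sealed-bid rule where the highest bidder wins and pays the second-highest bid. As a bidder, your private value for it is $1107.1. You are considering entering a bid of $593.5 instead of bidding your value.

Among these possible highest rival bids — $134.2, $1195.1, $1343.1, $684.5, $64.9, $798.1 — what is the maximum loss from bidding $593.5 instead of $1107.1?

$422.6

$134.2: same outcome either way → loss $0.
$1195.1: same outcome either way → loss $0.
$1343.1: same outcome either way → loss $0.
$684.5: truthful gives $422.6, deviation gives $0 → loss $422.6.
$64.9: same outcome either way → loss $0.
$798.1: truthful gives $309, deviation gives $0 → loss $309.
Maximum loss: $422.6.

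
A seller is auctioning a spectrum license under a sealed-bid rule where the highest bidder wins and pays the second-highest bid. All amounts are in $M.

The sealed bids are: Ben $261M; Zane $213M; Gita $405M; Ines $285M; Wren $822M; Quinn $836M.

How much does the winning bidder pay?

$822M

Highest bid: Quinn at $836M, so Quinn wins.
Second-highest bid: Wren at $822M — that is the price the winner pays.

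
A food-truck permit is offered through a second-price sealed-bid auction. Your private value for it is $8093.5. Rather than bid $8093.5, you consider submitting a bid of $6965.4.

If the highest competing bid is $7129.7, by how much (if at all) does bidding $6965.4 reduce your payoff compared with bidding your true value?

Bidding your value $8093.5: you win (since $8093.5 > $7129.7) and pay $7129.7. Payoff $963.8.
Bidding $6965.4: you lose. Payoff $0.
The competing bid $7129.7 lies between your shaded bid and your value, so underbidding forfeits an item you could have won at a profitable price.
Loss from deviating = $963.8 − ($0) = $963.8.

$963.8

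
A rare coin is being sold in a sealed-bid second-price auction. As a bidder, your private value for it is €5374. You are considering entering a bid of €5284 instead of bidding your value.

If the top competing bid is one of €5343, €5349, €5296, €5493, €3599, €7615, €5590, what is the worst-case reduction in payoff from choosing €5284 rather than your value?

€5343: truthful gives €31, deviation gives €0 → loss €31.
€5349: truthful gives €25, deviation gives €0 → loss €25.
€5296: truthful gives €78, deviation gives €0 → loss €78.
€5493: same outcome either way → loss €0.
€3599: same outcome either way → loss €0.
€7615: same outcome either way → loss €0.
€5590: same outcome either way → loss €0.
Maximum loss: €78.

€78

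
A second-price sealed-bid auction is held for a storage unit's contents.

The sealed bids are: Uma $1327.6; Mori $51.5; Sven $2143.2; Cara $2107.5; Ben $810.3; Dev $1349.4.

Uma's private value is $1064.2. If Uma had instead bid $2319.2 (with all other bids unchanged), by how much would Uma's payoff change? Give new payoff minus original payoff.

−$1079

The highest bid among the other bidders is $2143.2; Uma's bid doesn't change that.
Original bid $1327.6: Uma is not highest (top rival bid is $2143.2); payoff $0.
Alternative bid $2319.2: Uma is highest, pays the top rival bid $2143.2; payoff $1064.2 − $2143.2 = −$1079.
Change in payoff = −$1079 − ($0) = −$1079.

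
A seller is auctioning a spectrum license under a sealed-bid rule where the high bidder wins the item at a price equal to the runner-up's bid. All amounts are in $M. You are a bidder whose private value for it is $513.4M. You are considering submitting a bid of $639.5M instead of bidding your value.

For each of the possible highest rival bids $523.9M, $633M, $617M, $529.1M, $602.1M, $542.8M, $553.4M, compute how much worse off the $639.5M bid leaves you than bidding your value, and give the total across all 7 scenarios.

$407.5M

The deviation costs you only when the competing bid falls strictly between $513.4M and $639.5M; elsewhere both bids give the same outcome.
$523.9M: truthful payoff $0M, deviation payoff −$10.5M → loss $10.5M.
$633M: truthful payoff $0M, deviation payoff −$119.6M → loss $119.6M.
$617M: truthful payoff $0M, deviation payoff −$103.6M → loss $103.6M.
$529.1M: truthful payoff $0M, deviation payoff −$15.7M → loss $15.7M.
$602.1M: truthful payoff $0M, deviation payoff −$88.7M → loss $88.7M.
$542.8M: truthful payoff $0M, deviation payoff −$29.4M → loss $29.4M.
$553.4M: truthful payoff $0M, deviation payoff −$40M → loss $40M.
Total loss = $10.5M + $119.6M + $103.6M + $15.7M + $88.7M + $29.4M + $40M = $407.5M.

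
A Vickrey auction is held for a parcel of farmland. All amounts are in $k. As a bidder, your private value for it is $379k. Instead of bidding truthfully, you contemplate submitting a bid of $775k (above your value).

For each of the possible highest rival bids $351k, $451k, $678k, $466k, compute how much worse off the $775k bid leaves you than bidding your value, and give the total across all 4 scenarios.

The deviation costs you only when the competing bid falls strictly between $379k and $775k; elsewhere both bids give the same outcome.
$351k: outcomes coincide → loss $0k.
$451k: truthful payoff $0k, deviation payoff −$72k → loss $72k.
$678k: truthful payoff $0k, deviation payoff −$299k → loss $299k.
$466k: truthful payoff $0k, deviation payoff −$87k → loss $87k.
Total loss = $72k + $299k + $87k = $458k.

$458k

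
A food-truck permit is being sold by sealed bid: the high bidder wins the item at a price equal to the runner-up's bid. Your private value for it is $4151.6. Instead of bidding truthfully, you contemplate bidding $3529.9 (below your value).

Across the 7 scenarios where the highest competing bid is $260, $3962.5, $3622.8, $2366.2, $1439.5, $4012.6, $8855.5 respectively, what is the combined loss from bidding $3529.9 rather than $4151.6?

The deviation costs you only when the competing bid falls strictly between $3529.9 and $4151.6; elsewhere both bids give the same outcome.
$260: outcomes coincide → loss $0.
$3962.5: truthful payoff $189.1, deviation payoff $0 → loss $189.1.
$3622.8: truthful payoff $528.8, deviation payoff $0 → loss $528.8.
$2366.2: outcomes coincide → loss $0.
$1439.5: outcomes coincide → loss $0.
$4012.6: truthful payoff $139, deviation payoff $0 → loss $139.
$8855.5: outcomes coincide → loss $0.
Total loss = $189.1 + $528.8 + $139 = $856.9.

$856.9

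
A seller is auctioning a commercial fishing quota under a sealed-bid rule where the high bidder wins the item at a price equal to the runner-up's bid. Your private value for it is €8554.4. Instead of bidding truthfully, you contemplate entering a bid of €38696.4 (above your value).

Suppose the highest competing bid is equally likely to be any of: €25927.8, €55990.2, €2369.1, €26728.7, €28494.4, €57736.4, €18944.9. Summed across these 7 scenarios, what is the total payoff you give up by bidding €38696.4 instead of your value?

The deviation costs you only when the competing bid falls strictly between €8554.4 and €38696.4; elsewhere both bids give the same outcome.
€25927.8: truthful payoff €0, deviation payoff −€17373.4 → loss €17373.4.
€55990.2: outcomes coincide → loss €0.
€2369.1: outcomes coincide → loss €0.
€26728.7: truthful payoff €0, deviation payoff −€18174.3 → loss €18174.3.
€28494.4: truthful payoff €0, deviation payoff −€19940 → loss €19940.
€57736.4: outcomes coincide → loss €0.
€18944.9: truthful payoff €0, deviation payoff −€10390.5 → loss €10390.5.
Total loss = €17373.4 + €18174.3 + €19940 + €10390.5 = €65878.2.

€65878.2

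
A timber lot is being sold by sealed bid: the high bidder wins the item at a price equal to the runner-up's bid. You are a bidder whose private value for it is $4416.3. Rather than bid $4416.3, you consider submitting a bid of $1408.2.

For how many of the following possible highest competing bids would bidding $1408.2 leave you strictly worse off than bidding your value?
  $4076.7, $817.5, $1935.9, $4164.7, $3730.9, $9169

The deviation hurts exactly when the highest competing bid lies strictly between $1408.2 and $4416.3 — underbidding then forfeits a profitable win.
$4076.7: inside the interval → strictly worse (loss $339.6).
$817.5: below both → same outcome either way.
$1935.9: inside the interval → strictly worse (loss $2480.4).
$4164.7: inside the interval → strictly worse (loss $251.6).
$3730.9: inside the interval → strictly worse (loss $685.4).
$9169: above both → same outcome either way.
Count: 4.

4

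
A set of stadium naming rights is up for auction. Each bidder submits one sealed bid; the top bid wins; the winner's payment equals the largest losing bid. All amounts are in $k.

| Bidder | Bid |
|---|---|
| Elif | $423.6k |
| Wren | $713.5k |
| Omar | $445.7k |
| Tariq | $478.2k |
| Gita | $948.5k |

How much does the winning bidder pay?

$713.5k

Highest bid: Gita at $948.5k, so Gita wins.
Second-highest bid: Wren at $713.5k — that is the price the winner pays.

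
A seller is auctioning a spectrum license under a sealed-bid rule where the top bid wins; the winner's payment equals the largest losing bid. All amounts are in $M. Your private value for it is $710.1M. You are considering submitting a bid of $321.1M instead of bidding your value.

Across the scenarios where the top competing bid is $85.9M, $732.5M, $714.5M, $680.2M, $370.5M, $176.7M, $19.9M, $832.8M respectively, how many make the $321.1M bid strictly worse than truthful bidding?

The deviation hurts exactly when the highest competing bid lies strictly between $321.1M and $710.1M — underbidding then forfeits a profitable win.
$85.9M: below both → same outcome either way.
$732.5M: above both → same outcome either way.
$714.5M: above both → same outcome either way.
$680.2M: inside the interval → strictly worse (loss $29.9M).
$370.5M: inside the interval → strictly worse (loss $339.6M).
$176.7M: below both → same outcome either way.
$19.9M: below both → same outcome either way.
$832.8M: above both → same outcome either way.
Count: 2.

2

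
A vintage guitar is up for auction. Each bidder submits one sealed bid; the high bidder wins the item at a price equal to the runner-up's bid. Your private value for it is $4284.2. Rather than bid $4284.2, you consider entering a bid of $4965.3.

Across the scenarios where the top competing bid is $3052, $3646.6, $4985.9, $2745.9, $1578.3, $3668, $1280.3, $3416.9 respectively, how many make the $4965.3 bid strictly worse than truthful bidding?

0

The deviation hurts exactly when the highest competing bid lies strictly between $4284.2 and $4965.3 — overbidding then wins at a price above your value.
$3052: below both → same outcome either way.
$3646.6: below both → same outcome either way.
$4985.9: above both → same outcome either way.
$2745.9: below both → same outcome either way.
$1578.3: below both → same outcome either way.
$3668: below both → same outcome either way.
$1280.3: below both → same outcome either way.
$3416.9: below both → same outcome either way.
Count: 0.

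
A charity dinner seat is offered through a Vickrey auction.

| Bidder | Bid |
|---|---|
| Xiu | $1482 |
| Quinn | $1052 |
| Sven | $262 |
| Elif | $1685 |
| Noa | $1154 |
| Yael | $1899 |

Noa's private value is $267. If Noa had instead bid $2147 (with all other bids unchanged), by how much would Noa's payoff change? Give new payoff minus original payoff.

The highest bid among the other bidders is $1899; Noa's bid doesn't change that.
Original bid $1154: Noa is not highest (top rival bid is $1899); payoff $0.
Alternative bid $2147: Noa is highest, pays the top rival bid $1899; payoff $267 − $1899 = −$1632.
Change in payoff = −$1632 − ($0) = −$1632.

−$1632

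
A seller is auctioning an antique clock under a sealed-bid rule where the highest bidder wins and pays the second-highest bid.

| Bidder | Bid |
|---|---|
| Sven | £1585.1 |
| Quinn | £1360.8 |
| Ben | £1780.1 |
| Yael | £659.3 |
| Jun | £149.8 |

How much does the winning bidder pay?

Highest bid: Ben at £1780.1, so Ben wins.
Second-highest bid: Sven at £1585.1 — that is the price the winner pays.

£1585.1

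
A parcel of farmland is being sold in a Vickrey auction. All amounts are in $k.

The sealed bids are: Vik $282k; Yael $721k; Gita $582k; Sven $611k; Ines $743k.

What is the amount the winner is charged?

$721k

Highest bid: Ines at $743k, so Ines wins.
Second-highest bid: Yael at $721k — that is the price the winner pays.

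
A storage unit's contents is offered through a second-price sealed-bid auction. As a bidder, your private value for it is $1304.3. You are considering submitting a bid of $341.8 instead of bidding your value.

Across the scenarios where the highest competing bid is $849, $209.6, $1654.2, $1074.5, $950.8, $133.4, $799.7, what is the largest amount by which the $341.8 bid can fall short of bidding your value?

$504.6

$849: truthful gives $455.3, deviation gives $0 → loss $455.3.
$209.6: same outcome either way → loss $0.
$1654.2: same outcome either way → loss $0.
$1074.5: truthful gives $229.8, deviation gives $0 → loss $229.8.
$950.8: truthful gives $353.5, deviation gives $0 → loss $353.5.
$133.4: same outcome either way → loss $0.
$799.7: truthful gives $504.6, deviation gives $0 → loss $504.6.
Maximum loss: $504.6.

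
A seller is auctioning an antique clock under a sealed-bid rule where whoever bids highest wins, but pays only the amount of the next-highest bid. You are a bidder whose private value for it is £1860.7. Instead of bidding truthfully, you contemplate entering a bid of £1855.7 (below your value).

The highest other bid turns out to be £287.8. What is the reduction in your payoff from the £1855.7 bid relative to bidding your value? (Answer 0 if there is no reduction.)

Bidding your value £1860.7: you win (since £1860.7 > £287.8) and pay £287.8. Payoff £1572.9.
Bidding £1855.7: you win and pay £287.8. Payoff £1860.7 − £287.8 = £1572.9.
Difference = £1572.9 − £1572.9 = £0; both bids lead to the same outcome because the competing bid is below both your value and your alternative bid.
In a second-price auction your bid sets only whether you win, not what you pay, so bidding your true value is weakly dominant.

£0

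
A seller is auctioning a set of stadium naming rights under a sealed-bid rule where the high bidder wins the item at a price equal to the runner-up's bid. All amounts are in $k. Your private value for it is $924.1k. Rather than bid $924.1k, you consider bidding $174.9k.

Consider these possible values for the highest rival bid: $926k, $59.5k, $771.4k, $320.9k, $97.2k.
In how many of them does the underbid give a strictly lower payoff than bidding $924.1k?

The deviation hurts exactly when the highest competing bid lies strictly between $174.9k and $924.1k — underbidding then forfeits a profitable win.
$926k: above both → same outcome either way.
$59.5k: below both → same outcome either way.
$771.4k: inside the interval → strictly worse (loss $152.7k).
$320.9k: inside the interval → strictly worse (loss $603.2k).
$97.2k: below both → same outcome either way.
Count: 2.

2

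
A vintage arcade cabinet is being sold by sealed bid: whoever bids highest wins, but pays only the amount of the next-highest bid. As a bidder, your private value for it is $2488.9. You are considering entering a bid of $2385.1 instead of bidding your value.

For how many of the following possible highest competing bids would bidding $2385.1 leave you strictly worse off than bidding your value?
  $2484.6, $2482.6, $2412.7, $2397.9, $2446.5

5

The deviation hurts exactly when the highest competing bid lies strictly between $2385.1 and $2488.9 — underbidding then forfeits a profitable win.
$2484.6: inside the interval → strictly worse (loss $4.3).
$2482.6: inside the interval → strictly worse (loss $6.3).
$2412.7: inside the interval → strictly worse (loss $76.2).
$2397.9: inside the interval → strictly worse (loss $91).
$2446.5: inside the interval → strictly worse (loss $42.4).
Count: 5.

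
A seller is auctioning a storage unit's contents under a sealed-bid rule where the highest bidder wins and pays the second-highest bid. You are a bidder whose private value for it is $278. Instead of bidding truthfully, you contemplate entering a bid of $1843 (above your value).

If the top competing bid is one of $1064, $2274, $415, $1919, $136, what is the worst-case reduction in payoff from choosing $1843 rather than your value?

$1064: truthful gives $0, deviation gives −$786 → loss $786.
$2274: same outcome either way → loss $0.
$415: truthful gives $0, deviation gives −$137 → loss $137.
$1919: same outcome either way → loss $0.
$136: same outcome either way → loss $0.
Maximum loss: $786.

$786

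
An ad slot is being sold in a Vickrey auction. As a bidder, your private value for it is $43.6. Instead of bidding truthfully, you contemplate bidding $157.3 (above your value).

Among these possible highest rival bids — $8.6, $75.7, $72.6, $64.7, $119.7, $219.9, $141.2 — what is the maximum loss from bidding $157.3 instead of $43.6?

$97.6

$8.6: same outcome either way → loss $0.
$75.7: truthful gives $0, deviation gives −$32.1 → loss $32.1.
$72.6: truthful gives $0, deviation gives −$29 → loss $29.
$64.7: truthful gives $0, deviation gives −$21.1 → loss $21.1.
$119.7: truthful gives $0, deviation gives −$76.1 → loss $76.1.
$219.9: same outcome either way → loss $0.
$141.2: truthful gives $0, deviation gives −$97.6 → loss $97.6.
Maximum loss: $97.6.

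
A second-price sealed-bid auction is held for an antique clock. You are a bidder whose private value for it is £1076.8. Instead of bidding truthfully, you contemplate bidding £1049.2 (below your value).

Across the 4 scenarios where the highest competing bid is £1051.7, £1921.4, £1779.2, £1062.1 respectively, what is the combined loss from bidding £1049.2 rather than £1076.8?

The deviation costs you only when the competing bid falls strictly between £1049.2 and £1076.8; elsewhere both bids give the same outcome.
£1051.7: truthful payoff £25.1, deviation payoff £0 → loss £25.1.
£1921.4: outcomes coincide → loss £0.
£1779.2: outcomes coincide → loss £0.
£1062.1: truthful payoff £14.7, deviation payoff £0 → loss £14.7.
Total loss = £25.1 + £14.7 = £39.8.

£39.8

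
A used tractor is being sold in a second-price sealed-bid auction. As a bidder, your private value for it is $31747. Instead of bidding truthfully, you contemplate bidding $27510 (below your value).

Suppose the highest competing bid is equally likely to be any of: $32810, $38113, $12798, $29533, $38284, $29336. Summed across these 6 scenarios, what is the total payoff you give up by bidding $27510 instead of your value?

The deviation costs you only when the competing bid falls strictly between $27510 and $31747; elsewhere both bids give the same outcome.
$32810: outcomes coincide → loss $0.
$38113: outcomes coincide → loss $0.
$12798: outcomes coincide → loss $0.
$29533: truthful payoff $2214, deviation payoff $0 → loss $2214.
$38284: outcomes coincide → loss $0.
$29336: truthful payoff $2411, deviation payoff $0 → loss $2411.
Total loss = $2214 + $2411 = $4625.

$4625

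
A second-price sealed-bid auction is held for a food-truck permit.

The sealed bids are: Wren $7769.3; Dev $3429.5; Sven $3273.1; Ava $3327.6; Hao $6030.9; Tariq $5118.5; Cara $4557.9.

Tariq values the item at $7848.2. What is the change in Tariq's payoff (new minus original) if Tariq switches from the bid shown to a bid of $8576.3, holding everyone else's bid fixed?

The highest bid among the other bidders is $7769.3; Tariq's bid doesn't change that.
Original bid $5118.5: Tariq is not highest (top rival bid is $7769.3); payoff $0.
Alternative bid $8576.3: Tariq is highest, pays the top rival bid $7769.3; payoff $7848.2 − $7769.3 = $78.9.
Change in payoff = $78.9 − ($0) = $78.9.

$78.9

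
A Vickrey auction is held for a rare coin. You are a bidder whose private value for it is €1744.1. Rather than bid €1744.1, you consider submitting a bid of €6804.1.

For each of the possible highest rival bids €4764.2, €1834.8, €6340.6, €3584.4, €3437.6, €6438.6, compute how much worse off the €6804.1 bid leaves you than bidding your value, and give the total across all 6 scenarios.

The deviation costs you only when the competing bid falls strictly between €1744.1 and €6804.1; elsewhere both bids give the same outcome.
€4764.2: truthful payoff €0, deviation payoff −€3020.1 → loss €3020.1.
€1834.8: truthful payoff €0, deviation payoff −€90.7 → loss €90.7.
€6340.6: truthful payoff €0, deviation payoff −€4596.5 → loss €4596.5.
€3584.4: truthful payoff €0, deviation payoff −€1840.3 → loss €1840.3.
€3437.6: truthful payoff €0, deviation payoff −€1693.5 → loss €1693.5.
€6438.6: truthful payoff €0, deviation payoff −€4694.5 → loss €4694.5.
Total loss = €3020.1 + €90.7 + €4596.5 + €1840.3 + €1693.5 + €4694.5 = €15935.6.
Truthful bidding weakly dominates here: raising your bid can only win items priced above your value, and lowering it can only forfeit items priced below.

€15935.6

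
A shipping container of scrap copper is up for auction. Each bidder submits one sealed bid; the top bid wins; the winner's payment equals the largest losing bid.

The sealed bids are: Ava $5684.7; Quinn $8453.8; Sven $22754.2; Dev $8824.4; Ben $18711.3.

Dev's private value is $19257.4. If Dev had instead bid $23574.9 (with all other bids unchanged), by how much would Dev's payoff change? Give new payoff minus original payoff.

The highest bid among the other bidders is $22754.2; Dev's bid doesn't change that.
Original bid $8824.4: Dev is not highest (top rival bid is $22754.2); payoff $0.
Alternative bid $23574.9: Dev is highest, pays the top rival bid $22754.2; payoff $19257.4 − $22754.2 = −$3496.8.
Change in payoff = −$3496.8 − ($0) = −$3496.8.

−$3496.8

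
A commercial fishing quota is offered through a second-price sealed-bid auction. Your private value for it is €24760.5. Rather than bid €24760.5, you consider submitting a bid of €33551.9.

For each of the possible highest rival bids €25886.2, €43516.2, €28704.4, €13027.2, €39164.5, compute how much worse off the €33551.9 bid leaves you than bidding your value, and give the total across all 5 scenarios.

The deviation costs you only when the competing bid falls strictly between €24760.5 and €33551.9; elsewhere both bids give the same outcome.
€25886.2: truthful payoff €0, deviation payoff −€1125.7 → loss €1125.7.
€43516.2: outcomes coincide → loss €0.
€28704.4: truthful payoff €0, deviation payoff −€3943.9 → loss €3943.9.
€13027.2: outcomes coincide → loss €0.
€39164.5: outcomes coincide → loss €0.
Total loss = €1125.7 + €3943.9 = €5069.6.

€5069.6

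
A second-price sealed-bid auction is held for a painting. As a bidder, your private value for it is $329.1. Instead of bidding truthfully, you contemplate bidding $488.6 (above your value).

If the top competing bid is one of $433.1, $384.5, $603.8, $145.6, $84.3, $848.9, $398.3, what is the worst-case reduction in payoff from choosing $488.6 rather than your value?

$104

$433.1: truthful gives $0, deviation gives −$104 → loss $104.
$384.5: truthful gives $0, deviation gives −$55.4 → loss $55.4.
$603.8: same outcome either way → loss $0.
$145.6: same outcome either way → loss $0.
$84.3: same outcome either way → loss $0.
$848.9: same outcome either way → loss $0.
$398.3: truthful gives $0, deviation gives −$69.2 → loss $69.2.
Maximum loss: $104.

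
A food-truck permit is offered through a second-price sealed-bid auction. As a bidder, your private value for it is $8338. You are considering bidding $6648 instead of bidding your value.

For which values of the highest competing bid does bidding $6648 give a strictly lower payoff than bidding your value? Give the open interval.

If the competing bid is below $6648, both bids win at the same price — no difference.
If it is above $8338, both bids lose — no difference.
If it lies strictly between $6648 and $8338, bidding your value wins at a price below your value (positive payoff) while bidding $6648 loses (payoff 0).
So the deviation strictly hurts on the open interval ($6648, $8338).

($6648, $8338)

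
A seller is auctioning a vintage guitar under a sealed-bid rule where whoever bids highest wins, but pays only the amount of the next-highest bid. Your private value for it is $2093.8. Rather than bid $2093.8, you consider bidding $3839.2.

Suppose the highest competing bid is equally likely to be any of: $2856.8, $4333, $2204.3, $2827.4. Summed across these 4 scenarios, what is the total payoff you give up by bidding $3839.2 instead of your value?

$1607.1

The deviation costs you only when the competing bid falls strictly between $2093.8 and $3839.2; elsewhere both bids give the same outcome.
$2856.8: truthful payoff $0, deviation payoff −$763 → loss $763.
$4333: outcomes coincide → loss $0.
$2204.3: truthful payoff $0, deviation payoff −$110.5 → loss $110.5.
$2827.4: truthful payoff $0, deviation payoff −$733.6 → loss $733.6.
Total loss = $763 + $110.5 + $733.6 = $1607.1.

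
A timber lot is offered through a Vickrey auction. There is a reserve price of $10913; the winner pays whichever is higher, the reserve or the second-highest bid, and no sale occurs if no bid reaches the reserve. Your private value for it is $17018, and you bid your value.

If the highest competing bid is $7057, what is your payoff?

$6105

Your bid $17018 is the highest and exceeds the reserve.
Price = max(second-highest bid, reserve) = max($7057, $10913) = $10913.
Payoff = $17018 − $10913 = $6105.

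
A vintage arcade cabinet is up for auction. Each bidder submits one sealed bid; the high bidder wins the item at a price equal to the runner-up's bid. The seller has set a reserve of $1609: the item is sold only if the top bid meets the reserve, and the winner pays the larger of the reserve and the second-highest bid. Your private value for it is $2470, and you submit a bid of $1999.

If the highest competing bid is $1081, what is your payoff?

$861

Your bid $1999 is the highest and exceeds the reserve.
Price = max(second-highest bid, reserve) = max($1081, $1609) = $1609.
Payoff = $2470 − $1609 = $861.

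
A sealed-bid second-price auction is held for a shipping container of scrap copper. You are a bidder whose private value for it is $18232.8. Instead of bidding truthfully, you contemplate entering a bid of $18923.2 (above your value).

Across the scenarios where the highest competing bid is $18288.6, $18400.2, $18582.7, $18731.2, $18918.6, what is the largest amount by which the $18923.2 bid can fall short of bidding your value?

$18288.6: truthful gives $0, deviation gives −$55.8 → loss $55.8.
$18400.2: truthful gives $0, deviation gives −$167.4 → loss $167.4.
$18582.7: truthful gives $0, deviation gives −$349.9 → loss $349.9.
$18731.2: truthful gives $0, deviation gives −$498.4 → loss $498.4.
$18918.6: truthful gives $0, deviation gives −$685.8 → loss $685.8.
Maximum loss: $685.8.

$685.8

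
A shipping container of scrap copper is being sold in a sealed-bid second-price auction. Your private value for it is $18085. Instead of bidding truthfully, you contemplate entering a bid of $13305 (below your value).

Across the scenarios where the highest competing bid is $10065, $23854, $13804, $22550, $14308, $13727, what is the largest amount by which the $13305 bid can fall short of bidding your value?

$10065: same outcome either way → loss $0.
$23854: same outcome either way → loss $0.
$13804: truthful gives $4281, deviation gives $0 → loss $4281.
$22550: same outcome either way → loss $0.
$14308: truthful gives $3777, deviation gives $0 → loss $3777.
$13727: truthful gives $4358, deviation gives $0 → loss $4358.
Maximum loss: $4358.

$4358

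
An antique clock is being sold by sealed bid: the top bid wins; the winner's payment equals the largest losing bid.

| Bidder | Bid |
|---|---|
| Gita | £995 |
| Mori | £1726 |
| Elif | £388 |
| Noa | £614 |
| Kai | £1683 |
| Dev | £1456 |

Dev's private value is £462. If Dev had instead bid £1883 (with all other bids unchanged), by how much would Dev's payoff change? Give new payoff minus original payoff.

−£1264

The highest bid among the other bidders is £1726; Dev's bid doesn't change that.
Original bid £1456: Dev is not highest (top rival bid is £1726); payoff £0.
Alternative bid £1883: Dev is highest, pays the top rival bid £1726; payoff £462 − £1726 = −£1264.
Change in payoff = −£1264 − (£0) = −£1264.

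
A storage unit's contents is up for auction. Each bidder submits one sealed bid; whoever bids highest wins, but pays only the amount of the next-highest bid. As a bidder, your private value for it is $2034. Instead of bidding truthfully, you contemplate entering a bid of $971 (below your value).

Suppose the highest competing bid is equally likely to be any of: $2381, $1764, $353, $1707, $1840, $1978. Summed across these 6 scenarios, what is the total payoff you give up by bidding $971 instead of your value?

$847

The deviation costs you only when the competing bid falls strictly between $971 and $2034; elsewhere both bids give the same outcome.
$2381: outcomes coincide → loss $0.
$1764: truthful payoff $270, deviation payoff $0 → loss $270.
$353: outcomes coincide → loss $0.
$1707: truthful payoff $327, deviation payoff $0 → loss $327.
$1840: truthful payoff $194, deviation payoff $0 → loss $194.
$1978: truthful payoff $56, deviation payoff $0 → loss $56.
Total loss = $270 + $327 + $194 + $56 = $847.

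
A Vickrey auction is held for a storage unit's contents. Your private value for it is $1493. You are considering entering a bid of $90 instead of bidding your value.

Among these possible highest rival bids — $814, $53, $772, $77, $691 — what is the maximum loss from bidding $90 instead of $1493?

$814: truthful gives $679, deviation gives $0 → loss $679.
$53: same outcome either way → loss $0.
$772: truthful gives $721, deviation gives $0 → loss $721.
$77: same outcome either way → loss $0.
$691: truthful gives $802, deviation gives $0 → loss $802.
Maximum loss: $802.

$802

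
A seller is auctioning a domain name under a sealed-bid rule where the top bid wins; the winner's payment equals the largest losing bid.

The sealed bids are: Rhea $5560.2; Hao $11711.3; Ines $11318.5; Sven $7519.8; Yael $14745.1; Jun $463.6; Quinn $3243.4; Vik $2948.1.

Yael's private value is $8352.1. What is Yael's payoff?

−$3359.2

Highest bid: Yael at $14745.1, so Yael wins.
Second-highest bid: Hao at $11711.3 — that is the price the winner pays.
Yael's payoff = value − price = $8352.1 − $11711.3 = −$3359.2.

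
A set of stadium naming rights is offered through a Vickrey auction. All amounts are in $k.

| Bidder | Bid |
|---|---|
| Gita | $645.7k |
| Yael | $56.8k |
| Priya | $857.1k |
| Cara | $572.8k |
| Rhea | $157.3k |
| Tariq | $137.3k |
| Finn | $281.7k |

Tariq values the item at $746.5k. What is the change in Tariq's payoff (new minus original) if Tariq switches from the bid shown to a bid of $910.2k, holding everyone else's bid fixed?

−$110.6k

The highest bid among the other bidders is $857.1k; Tariq's bid doesn't change that.
Original bid $137.3k: Tariq is not highest (top rival bid is $857.1k); payoff $0k.
Alternative bid $910.2k: Tariq is highest, pays the top rival bid $857.1k; payoff $746.5k − $857.1k = −$110.6k.
Change in payoff = −$110.6k − ($0k) = −$110.6k.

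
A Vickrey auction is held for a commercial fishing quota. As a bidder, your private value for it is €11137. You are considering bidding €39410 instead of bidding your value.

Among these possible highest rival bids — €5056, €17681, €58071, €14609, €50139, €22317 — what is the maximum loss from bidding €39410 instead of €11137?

€5056: same outcome either way → loss €0.
€17681: truthful gives €0, deviation gives −€6544 → loss €6544.
€58071: same outcome either way → loss €0.
€14609: truthful gives €0, deviation gives −€3472 → loss €3472.
€50139: same outcome either way → loss €0.
€22317: truthful gives €0, deviation gives −€11180 → loss €11180.
Maximum loss: €11180.

€11180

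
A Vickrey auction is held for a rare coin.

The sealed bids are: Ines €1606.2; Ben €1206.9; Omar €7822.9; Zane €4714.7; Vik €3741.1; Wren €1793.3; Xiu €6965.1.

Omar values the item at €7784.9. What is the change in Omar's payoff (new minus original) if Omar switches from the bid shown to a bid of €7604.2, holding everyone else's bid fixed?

The highest bid among the other bidders is €6965.1; Omar's bid doesn't change that.
Original bid €7822.9: Omar is highest, pays the top rival bid €6965.1; payoff €7784.9 − €6965.1 = €819.8.
Alternative bid €7604.2: Omar is highest, pays the top rival bid €6965.1; payoff €7784.9 − €6965.1 = €819.8.
Change in payoff = €819.8 − (€819.8) = €0.

€0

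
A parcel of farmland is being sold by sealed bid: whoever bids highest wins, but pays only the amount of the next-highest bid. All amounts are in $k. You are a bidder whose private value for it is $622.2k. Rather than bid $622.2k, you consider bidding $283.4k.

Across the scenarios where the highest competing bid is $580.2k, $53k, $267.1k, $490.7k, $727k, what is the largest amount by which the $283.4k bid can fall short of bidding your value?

$131.5k

$580.2k: truthful gives $42k, deviation gives $0k → loss $42k.
$53k: same outcome either way → loss $0k.
$267.1k: same outcome either way → loss $0k.
$490.7k: truthful gives $131.5k, deviation gives $0k → loss $131.5k.
$727k: same outcome either way → loss $0k.
Maximum loss: $131.5k.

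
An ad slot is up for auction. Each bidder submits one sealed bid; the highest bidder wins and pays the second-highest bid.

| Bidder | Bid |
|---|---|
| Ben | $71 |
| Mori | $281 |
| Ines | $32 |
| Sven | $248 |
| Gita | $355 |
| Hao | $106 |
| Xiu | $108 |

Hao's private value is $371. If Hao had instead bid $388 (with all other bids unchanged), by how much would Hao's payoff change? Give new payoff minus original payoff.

The highest bid among the other bidders is $355; Hao's bid doesn't change that.
Original bid $106: Hao is not highest (top rival bid is $355); payoff $0.
Alternative bid $388: Hao is highest, pays the top rival bid $355; payoff $371 − $355 = $16.
Change in payoff = $16 − ($0) = $16.

$16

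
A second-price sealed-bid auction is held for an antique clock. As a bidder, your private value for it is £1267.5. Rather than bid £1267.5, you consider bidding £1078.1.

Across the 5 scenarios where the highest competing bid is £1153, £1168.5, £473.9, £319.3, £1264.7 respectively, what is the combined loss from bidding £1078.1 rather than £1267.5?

The deviation costs you only when the competing bid falls strictly between £1078.1 and £1267.5; elsewhere both bids give the same outcome.
£1153: truthful payoff £114.5, deviation payoff £0 → loss £114.5.
£1168.5: truthful payoff £99, deviation payoff £0 → loss £99.
£473.9: outcomes coincide → loss £0.
£319.3: outcomes coincide → loss £0.
£1264.7: truthful payoff £2.8, deviation payoff £0 → loss £2.8.
Total loss = £114.5 + £99 + £2.8 = £216.3.

£216.3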